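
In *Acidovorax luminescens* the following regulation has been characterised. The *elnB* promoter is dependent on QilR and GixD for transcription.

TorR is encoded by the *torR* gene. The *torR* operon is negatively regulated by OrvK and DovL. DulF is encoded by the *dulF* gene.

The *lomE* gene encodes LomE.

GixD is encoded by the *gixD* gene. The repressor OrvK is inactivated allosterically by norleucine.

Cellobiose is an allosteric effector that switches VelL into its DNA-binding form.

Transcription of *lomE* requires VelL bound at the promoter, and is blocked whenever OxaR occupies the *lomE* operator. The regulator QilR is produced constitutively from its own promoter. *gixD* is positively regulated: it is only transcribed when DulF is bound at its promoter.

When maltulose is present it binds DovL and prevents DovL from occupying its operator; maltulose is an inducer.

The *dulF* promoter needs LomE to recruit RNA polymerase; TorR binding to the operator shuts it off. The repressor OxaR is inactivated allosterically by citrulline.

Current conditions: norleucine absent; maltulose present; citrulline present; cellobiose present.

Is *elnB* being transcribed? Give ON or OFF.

QilR is produced constitutively and is active.
Cellobiose is present, so VelL is active.
Citrulline is present, so OxaR is inactive.
No repressor is bound and VelL is active, so *lomE* is transcribed.
So LomE is produced and active.
Norleucine is absent, so OrvK is active.
Maltulose is present, so DovL is inactive.
With repressor OrvK bound, *torR* is not transcribed.
So TorR is not produced.
No repressor is bound and LomE is active, so *dulF* is transcribed.
So DulF is produced and active.
No repressor is bound and DulF is active, so *gixD* is transcribed.
So GixD is produced and active.
No repressor is bound and QilR and GixD are active, so *elnB* is transcribed.

ON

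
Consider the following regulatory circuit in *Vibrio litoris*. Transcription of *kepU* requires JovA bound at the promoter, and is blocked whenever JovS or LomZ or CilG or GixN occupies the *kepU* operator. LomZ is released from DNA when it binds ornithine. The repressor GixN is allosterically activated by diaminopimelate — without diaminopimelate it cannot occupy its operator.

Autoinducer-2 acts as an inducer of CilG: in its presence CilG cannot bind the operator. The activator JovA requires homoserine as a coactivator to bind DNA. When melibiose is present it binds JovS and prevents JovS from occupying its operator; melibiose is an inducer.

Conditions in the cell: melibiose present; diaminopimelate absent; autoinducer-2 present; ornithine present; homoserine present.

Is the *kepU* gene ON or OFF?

Homoserine is present, so JovA is active.
Melibiose is present, so JovS is inactive.
Ornithine is present, so LomZ is inactive.
Autoinducer-2 is present, so CilG is inactive.
Diaminopimelate is absent, so GixN is inactive.
No repressor is bound and JovA is active, so *kepU* is transcribed.

ON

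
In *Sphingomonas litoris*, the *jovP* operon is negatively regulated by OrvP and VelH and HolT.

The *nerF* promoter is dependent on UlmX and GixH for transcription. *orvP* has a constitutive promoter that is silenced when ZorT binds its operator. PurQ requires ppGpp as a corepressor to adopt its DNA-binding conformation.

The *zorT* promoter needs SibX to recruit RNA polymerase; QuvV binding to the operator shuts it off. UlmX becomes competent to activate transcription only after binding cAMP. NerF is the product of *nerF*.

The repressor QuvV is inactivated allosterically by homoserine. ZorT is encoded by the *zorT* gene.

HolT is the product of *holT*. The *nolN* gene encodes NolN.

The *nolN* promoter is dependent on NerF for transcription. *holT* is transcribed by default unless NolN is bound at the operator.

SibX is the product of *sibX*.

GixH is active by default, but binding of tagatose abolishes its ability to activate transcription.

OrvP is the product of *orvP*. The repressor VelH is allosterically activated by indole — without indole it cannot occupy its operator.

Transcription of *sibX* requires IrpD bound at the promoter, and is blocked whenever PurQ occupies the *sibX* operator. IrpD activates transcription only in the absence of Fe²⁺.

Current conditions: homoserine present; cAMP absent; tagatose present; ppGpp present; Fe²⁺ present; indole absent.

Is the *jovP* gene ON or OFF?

OFF

Homoserine is present, so QuvV is inactive.
Fe²⁺ is present, so IrpD is inactive.
ppGpp is present, so PurQ is active.
With repressor PurQ bound, *sibX* is not transcribed.
So SibX is not produced.
Required activator SibX is absent, so *zorT* is not transcribed.
So ZorT is not produced.
With no repressor bound, *orvP* is transcribed.
So OrvP is produced and active.
Indole is absent, so VelH is inactive.
cAMP is absent, so UlmX is inactive.
Tagatose is present, so GixH is inactive.
Required activator UlmX is absent, so *nerF* is not transcribed.
So NerF is not produced.
Required activator NerF is absent, so *nolN* is not transcribed.
So NolN is not produced.
With no repressor bound, *holT* is transcribed.
So HolT is produced and active.
With repressor OrvP bound, *jovP* is not transcribed.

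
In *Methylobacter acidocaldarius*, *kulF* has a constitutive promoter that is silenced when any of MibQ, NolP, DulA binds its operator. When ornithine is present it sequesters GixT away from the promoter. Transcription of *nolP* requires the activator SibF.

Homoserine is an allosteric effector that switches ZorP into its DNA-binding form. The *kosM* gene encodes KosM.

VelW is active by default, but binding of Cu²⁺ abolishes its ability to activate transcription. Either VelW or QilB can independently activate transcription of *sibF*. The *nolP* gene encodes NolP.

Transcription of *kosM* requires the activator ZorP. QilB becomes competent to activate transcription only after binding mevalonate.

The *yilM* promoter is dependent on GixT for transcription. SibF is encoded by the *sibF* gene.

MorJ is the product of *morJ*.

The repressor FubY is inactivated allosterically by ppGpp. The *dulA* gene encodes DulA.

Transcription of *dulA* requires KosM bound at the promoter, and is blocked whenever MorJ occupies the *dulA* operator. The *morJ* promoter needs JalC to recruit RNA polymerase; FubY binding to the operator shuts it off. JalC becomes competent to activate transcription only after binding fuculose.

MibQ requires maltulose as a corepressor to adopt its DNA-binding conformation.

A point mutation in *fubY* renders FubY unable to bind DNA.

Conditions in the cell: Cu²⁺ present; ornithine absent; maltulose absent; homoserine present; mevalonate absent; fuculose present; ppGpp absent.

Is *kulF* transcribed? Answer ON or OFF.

Maltulose is absent, so MibQ is inactive.
Cu²⁺ is present, so VelW is inactive.
Mevalonate is absent, so QilB is inactive.
No activator is available at the *sibF* promoter, so *sibF* is not transcribed.
So SibF is not produced.
Required activator SibF is absent, so *nolP* is not transcribed.
So NolP is not produced.
FubY is non-functional in this strain, so it has no effect.
Fuculose is present, so JalC is active.
No repressor is bound and JalC is active, so *morJ* is transcribed.
So MorJ is produced and active.
Homoserine is present, so ZorP is active.
No repressor is bound and ZorP is active, so *kosM* is transcribed.
So KosM is produced and active.
With repressor MorJ bound, *dulA* is not transcribed.
So DulA is not produced.
With no repressor bound, *kulF* is transcribed.

ON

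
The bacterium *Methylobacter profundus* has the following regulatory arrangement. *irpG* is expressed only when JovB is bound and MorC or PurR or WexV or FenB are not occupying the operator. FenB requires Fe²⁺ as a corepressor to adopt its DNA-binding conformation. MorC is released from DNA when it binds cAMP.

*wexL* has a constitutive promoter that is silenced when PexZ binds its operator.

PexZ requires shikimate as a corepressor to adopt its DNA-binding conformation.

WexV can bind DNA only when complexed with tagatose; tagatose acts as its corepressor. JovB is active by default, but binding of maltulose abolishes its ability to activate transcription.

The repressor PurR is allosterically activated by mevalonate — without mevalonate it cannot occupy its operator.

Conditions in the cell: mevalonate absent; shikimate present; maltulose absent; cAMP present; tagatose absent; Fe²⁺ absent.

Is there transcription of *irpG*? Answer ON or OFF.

cAMP is present, so MorC is inactive.
Mevalonate is absent, so PurR is inactive.
Tagatose is absent, so WexV is inactive.
Maltulose is absent, so JovB is active.
Fe²⁺ is absent, so FenB is inactive.
No repressor is bound and JovB is active, so *irpG* is transcribed.

ON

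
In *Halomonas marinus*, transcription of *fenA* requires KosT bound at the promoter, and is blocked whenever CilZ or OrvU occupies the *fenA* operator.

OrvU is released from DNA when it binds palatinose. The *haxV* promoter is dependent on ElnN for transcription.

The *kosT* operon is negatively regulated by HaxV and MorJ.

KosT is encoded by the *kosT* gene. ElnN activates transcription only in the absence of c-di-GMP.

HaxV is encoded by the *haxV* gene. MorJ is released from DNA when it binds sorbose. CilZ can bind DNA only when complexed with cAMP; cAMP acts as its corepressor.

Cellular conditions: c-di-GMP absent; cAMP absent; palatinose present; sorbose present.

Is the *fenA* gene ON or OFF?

cAMP is absent, so CilZ is inactive.
Palatinose is present, so OrvU is inactive.
c-di-GMP is absent, so ElnN is active.
No repressor is bound and ElnN is active, so *haxV* is transcribed.
So HaxV is produced and active.
Sorbose is present, so MorJ is inactive.
With repressor HaxV bound, *kosT* is not transcribed.
So KosT is not produced.
Required activator KosT is absent, so *fenA* is not transcribed.

OFF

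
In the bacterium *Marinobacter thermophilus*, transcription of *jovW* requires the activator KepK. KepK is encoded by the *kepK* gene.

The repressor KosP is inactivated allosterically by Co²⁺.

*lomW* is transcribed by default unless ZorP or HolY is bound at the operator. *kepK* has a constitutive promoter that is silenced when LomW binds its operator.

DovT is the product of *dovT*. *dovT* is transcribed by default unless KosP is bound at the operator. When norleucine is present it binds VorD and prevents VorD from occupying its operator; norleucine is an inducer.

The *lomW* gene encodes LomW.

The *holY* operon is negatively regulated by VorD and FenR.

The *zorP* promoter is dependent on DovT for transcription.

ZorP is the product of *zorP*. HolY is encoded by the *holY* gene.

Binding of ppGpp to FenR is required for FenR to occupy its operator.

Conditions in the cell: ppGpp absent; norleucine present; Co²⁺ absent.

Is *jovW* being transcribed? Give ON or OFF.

ON

Co²⁺ is absent, so KosP is active.
With repressor KosP bound, *dovT* is not transcribed.
So DovT is not produced.
Required activator DovT is absent, so *zorP* is not transcribed.
So ZorP is not produced.
Norleucine is present, so VorD is inactive.
ppGpp is absent, so FenR is inactive.
With no repressor bound, *holY* is transcribed.
So HolY is produced and active.
With repressor HolY bound, *lomW* is not transcribed.
So LomW is not produced.
With no repressor bound, *kepK* is transcribed.
So KepK is produced and active.
No repressor is bound and KepK is active, so *jovW* is transcribed.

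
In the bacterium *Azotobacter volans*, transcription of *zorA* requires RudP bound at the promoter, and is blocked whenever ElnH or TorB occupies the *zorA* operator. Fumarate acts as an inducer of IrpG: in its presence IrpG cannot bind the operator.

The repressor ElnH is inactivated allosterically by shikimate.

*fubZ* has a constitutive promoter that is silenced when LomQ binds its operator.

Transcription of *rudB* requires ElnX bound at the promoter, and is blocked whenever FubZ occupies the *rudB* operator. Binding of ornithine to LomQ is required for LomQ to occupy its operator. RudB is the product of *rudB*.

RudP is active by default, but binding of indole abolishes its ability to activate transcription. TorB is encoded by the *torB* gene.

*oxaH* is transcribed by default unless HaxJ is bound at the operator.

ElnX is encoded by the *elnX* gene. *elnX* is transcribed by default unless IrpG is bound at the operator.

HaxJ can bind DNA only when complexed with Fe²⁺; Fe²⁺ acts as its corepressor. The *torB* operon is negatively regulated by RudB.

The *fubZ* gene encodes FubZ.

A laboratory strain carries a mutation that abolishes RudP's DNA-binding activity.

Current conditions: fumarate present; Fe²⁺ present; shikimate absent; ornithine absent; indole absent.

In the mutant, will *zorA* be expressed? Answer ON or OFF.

OFF

RudP is non-functional in this strain, so it has no effect.
Shikimate is absent, so ElnH is active.
Fumarate is present, so IrpG is inactive.
With no repressor bound, *elnX* is transcribed.
So ElnX is produced and active.
Ornithine is absent, so LomQ is inactive.
With no repressor bound, *fubZ* is transcribed.
So FubZ is produced and active.
With repressor FubZ bound, *rudB* is not transcribed.
So RudB is not produced.
With no repressor bound, *torB* is transcribed.
So TorB is produced and active.
With repressor ElnH bound, *zorA* is not transcribed.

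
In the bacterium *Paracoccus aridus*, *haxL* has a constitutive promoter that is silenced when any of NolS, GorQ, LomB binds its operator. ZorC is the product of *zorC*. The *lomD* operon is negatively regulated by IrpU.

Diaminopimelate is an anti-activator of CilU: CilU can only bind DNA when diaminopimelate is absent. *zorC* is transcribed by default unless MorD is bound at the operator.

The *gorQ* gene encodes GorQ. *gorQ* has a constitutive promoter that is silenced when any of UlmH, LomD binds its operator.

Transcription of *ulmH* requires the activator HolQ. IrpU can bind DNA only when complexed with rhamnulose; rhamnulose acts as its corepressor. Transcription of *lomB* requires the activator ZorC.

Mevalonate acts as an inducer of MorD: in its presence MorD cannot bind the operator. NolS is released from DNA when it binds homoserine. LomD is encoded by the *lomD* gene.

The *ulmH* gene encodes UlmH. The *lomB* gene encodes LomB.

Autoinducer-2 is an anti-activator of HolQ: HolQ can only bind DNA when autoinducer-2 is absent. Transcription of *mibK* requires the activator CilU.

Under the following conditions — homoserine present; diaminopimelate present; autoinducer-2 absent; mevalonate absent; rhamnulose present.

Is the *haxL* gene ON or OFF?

ON

Homoserine is present, so NolS is inactive.
Autoinducer-2 is absent, so HolQ is active.
No repressor is bound and HolQ is active, so *ulmH* is transcribed.
So UlmH is produced and active.
Rhamnulose is present, so IrpU is active.
With repressor IrpU bound, *lomD* is not transcribed.
So LomD is not produced.
With repressor UlmH bound, *gorQ* is not transcribed.
So GorQ is not produced.
Mevalonate is absent, so MorD is active.
With repressor MorD bound, *zorC* is not transcribed.
So ZorC is not produced.
Required activator ZorC is absent, so *lomB* is not transcribed.
So LomB is not produced.
With no repressor bound, *haxL* is transcribed.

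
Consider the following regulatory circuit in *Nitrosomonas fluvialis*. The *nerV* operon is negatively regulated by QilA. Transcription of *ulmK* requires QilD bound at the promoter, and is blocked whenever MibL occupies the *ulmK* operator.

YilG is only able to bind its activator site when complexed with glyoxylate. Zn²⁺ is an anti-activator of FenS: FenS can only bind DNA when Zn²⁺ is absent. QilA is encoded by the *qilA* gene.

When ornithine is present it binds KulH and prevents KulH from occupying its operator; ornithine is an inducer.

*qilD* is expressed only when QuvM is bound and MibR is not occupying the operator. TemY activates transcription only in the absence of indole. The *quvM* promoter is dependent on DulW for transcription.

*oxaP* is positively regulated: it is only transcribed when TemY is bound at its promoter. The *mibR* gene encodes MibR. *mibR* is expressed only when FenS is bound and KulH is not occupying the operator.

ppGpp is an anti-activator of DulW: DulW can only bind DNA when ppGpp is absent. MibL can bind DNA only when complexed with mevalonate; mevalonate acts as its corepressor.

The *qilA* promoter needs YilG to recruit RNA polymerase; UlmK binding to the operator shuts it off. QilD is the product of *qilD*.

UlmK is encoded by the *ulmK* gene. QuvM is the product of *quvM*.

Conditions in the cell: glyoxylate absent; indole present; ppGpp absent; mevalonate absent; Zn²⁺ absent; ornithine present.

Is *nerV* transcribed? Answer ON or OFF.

Zn²⁺ is absent, so FenS is active.
Ornithine is present, so KulH is inactive.
No repressor is bound and FenS is active, so *mibR* is transcribed.
So MibR is produced and active.
ppGpp is absent, so DulW is active.
No repressor is bound and DulW is active, so *quvM* is transcribed.
So QuvM is produced and active.
With repressor MibR bound, *qilD* is not transcribed.
So QilD is not produced.
Mevalonate is absent, so MibL is inactive.
Required activator QilD is absent, so *ulmK* is not transcribed.
So UlmK is not produced.
Glyoxylate is absent, so YilG is inactive.
Required activator YilG is absent, so *qilA* is not transcribed.
So QilA is not produced.
With no repressor bound, *nerV* is transcribed.

ON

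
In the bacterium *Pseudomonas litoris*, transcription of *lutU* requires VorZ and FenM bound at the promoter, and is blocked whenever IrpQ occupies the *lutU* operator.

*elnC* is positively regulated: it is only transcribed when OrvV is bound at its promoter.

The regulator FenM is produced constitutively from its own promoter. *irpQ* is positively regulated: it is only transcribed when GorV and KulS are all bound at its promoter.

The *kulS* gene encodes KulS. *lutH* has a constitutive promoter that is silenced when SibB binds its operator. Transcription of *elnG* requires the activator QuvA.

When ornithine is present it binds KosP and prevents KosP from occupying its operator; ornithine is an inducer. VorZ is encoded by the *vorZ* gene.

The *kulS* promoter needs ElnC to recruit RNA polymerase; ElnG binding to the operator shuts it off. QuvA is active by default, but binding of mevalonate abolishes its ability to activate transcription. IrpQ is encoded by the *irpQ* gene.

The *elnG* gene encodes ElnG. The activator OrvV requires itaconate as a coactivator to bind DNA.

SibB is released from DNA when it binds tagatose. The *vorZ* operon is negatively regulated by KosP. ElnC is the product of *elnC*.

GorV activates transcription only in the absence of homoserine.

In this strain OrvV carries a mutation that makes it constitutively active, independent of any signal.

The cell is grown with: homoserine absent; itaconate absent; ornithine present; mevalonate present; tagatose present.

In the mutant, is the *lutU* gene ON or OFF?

OFF

Ornithine is present, so KosP is inactive.
With no repressor bound, *vorZ* is transcribed.
So VorZ is produced and active.
FenM is produced constitutively and is active.
Homoserine is absent, so GorV is active.
OrvV is constitutively active in this strain.
No repressor is bound and OrvV is active, so *elnC* is transcribed.
So ElnC is produced and active.
Mevalonate is present, so QuvA is inactive.
Required activator QuvA is absent, so *elnG* is not transcribed.
So ElnG is not produced.
No repressor is bound and ElnC is active, so *kulS* is transcribed.
So KulS is produced and active.
No repressor is bound and GorV and KulS are active, so *irpQ* is transcribed.
So IrpQ is produced and active.
With repressor IrpQ bound, *lutU* is not transcribed.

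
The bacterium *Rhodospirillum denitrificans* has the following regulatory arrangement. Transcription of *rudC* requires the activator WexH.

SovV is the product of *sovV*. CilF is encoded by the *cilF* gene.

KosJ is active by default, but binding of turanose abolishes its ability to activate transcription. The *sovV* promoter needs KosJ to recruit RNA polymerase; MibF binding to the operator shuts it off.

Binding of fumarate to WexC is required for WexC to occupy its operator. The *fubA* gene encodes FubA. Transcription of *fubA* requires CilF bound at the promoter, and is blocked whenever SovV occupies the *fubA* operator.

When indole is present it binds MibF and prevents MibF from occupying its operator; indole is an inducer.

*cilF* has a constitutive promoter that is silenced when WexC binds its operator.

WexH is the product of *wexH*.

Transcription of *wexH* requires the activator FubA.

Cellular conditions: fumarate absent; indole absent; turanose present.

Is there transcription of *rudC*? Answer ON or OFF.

ON

Indole is absent, so MibF is active.
Turanose is present, so KosJ is inactive.
With repressor MibF bound, *sovV* is not transcribed.
So SovV is not produced.
Fumarate is absent, so WexC is inactive.
With no repressor bound, *cilF* is transcribed.
So CilF is produced and active.
No repressor is bound and CilF is active, so *fubA* is transcribed.
So FubA is produced and active.
No repressor is bound and FubA is active, so *wexH* is transcribed.
So WexH is produced and active.
No repressor is bound and WexH is active, so *rudC* is transcribed.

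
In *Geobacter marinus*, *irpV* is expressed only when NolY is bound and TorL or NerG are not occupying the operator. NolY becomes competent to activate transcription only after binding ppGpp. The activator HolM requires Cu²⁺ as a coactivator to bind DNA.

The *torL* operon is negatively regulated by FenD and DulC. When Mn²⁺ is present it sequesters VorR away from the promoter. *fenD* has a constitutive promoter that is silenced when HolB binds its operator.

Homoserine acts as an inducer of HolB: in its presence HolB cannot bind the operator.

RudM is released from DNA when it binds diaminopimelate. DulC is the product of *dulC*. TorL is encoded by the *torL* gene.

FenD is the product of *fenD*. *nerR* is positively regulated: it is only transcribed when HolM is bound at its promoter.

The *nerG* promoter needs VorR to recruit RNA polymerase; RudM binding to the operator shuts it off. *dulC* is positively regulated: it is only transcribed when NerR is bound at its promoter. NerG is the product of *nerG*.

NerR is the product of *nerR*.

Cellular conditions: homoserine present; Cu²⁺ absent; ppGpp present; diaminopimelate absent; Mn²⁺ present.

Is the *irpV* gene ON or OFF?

ON

Homoserine is present, so HolB is inactive.
With no repressor bound, *fenD* is transcribed.
So FenD is produced and active.
Cu²⁺ is absent, so HolM is inactive.
Required activator HolM is absent, so *nerR* is not transcribed.
So NerR is not produced.
Required activator NerR is absent, so *dulC* is not transcribed.
So DulC is not produced.
With repressor FenD bound, *torL* is not transcribed.
So TorL is not produced.
Mn²⁺ is present, so VorR is inactive.
Diaminopimelate is absent, so RudM is active.
With repressor RudM bound, *nerG* is not transcribed.
So NerG is not produced.
ppGpp is present, so NolY is active.
No repressor is bound and NolY is active, so *irpV* is transcribed.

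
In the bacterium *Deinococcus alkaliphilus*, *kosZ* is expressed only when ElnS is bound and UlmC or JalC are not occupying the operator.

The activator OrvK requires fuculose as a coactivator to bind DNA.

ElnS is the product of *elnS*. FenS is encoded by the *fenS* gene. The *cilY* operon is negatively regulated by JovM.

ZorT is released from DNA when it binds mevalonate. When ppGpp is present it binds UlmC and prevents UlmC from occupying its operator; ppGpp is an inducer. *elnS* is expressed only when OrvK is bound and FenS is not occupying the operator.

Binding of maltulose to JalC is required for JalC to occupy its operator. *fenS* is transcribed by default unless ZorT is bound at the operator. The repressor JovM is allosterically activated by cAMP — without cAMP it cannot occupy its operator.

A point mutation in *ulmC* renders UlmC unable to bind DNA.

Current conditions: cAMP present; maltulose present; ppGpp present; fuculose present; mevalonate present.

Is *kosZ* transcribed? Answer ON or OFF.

UlmC is non-functional in this strain, so it has no effect.
Maltulose is present, so JalC is active.
Fuculose is present, so OrvK is active.
Mevalonate is present, so ZorT is inactive.
With no repressor bound, *fenS* is transcribed.
So FenS is produced and active.
With repressor FenS bound, *elnS* is not transcribed.
So ElnS is not produced.
With repressor JalC bound, *kosZ* is not transcribed.

OFF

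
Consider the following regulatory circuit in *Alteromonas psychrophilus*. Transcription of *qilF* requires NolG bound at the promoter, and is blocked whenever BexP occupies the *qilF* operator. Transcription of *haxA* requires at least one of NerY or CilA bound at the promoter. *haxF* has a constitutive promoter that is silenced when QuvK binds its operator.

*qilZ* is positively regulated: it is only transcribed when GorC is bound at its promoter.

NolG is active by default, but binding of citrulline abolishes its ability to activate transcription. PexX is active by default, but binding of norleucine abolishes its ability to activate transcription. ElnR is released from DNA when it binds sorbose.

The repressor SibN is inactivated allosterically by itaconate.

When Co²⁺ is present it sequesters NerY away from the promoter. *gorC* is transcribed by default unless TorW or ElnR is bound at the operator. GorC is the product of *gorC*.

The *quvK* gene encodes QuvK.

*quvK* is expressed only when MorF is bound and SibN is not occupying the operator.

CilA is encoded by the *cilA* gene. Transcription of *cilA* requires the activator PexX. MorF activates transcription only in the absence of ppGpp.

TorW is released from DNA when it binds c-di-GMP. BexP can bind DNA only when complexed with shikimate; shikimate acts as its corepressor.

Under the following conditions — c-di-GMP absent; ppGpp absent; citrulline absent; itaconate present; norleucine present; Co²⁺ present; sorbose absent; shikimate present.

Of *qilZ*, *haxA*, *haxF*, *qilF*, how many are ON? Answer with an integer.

c-di-GMP is absent, so TorW is active.
Sorbose is absent, so ElnR is active.
With repressor TorW bound, *gorC* is not transcribed.
So GorC is not produced.
Required activator GorC is absent, so *qilZ* is not transcribed.
→ *qilZ* is OFF.
Co²⁺ is present, so NerY is inactive.
Norleucine is present, so PexX is inactive.
Required activator PexX is absent, so *cilA* is not transcribed.
So CilA is not produced.
No activator is available at the *haxA* promoter, so *haxA* is not transcribed.
→ *haxA* is OFF.
ppGpp is absent, so MorF is active.
Itaconate is present, so SibN is inactive.
No repressor is bound and MorF is active, so *quvK* is transcribed.
So QuvK is produced and active.
With repressor QuvK bound, *haxF* is not transcribed.
→ *haxF* is OFF.
Shikimate is present, so BexP is active.
Citrulline is absent, so NolG is active.
With repressor BexP bound, *qilF* is not transcribed.
→ *qilF* is OFF.
0 of the 4 genes are transcribed.

0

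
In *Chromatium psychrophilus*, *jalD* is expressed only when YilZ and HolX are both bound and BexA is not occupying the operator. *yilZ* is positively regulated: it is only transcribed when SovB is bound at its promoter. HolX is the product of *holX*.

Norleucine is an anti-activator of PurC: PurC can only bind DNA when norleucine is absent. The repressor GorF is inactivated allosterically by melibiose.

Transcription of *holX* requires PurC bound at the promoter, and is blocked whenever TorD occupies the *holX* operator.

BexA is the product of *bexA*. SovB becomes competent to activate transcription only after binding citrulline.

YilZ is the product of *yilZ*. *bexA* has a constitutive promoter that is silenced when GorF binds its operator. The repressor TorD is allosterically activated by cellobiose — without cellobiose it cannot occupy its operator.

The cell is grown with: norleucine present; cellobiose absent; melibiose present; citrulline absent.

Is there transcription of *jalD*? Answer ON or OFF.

Citrulline is absent, so SovB is inactive.
Required activator SovB is absent, so *yilZ* is not transcribed.
So YilZ is not produced.
Melibiose is present, so GorF is inactive.
With no repressor bound, *bexA* is transcribed.
So BexA is produced and active.
Cellobiose is absent, so TorD is inactive.
Norleucine is present, so PurC is inactive.
Required activator PurC is absent, so *holX* is not transcribed.
So HolX is not produced.
With repressor BexA bound, *jalD* is not transcribed.

OFF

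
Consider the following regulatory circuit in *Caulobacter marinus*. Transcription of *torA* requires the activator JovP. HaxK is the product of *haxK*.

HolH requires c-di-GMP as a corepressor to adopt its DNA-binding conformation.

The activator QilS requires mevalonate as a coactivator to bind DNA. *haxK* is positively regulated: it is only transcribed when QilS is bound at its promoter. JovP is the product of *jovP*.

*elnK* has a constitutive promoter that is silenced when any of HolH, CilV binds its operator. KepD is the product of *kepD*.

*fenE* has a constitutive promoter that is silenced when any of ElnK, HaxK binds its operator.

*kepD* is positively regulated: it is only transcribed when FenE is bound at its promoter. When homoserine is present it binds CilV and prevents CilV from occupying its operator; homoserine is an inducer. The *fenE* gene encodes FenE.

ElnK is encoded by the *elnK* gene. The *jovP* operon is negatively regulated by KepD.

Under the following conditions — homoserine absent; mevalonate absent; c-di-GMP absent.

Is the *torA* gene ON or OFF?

OFF

c-di-GMP is absent, so HolH is inactive.
Homoserine is absent, so CilV is active.
With repressor CilV bound, *elnK* is not transcribed.
So ElnK is not produced.
Mevalonate is absent, so QilS is inactive.
Required activator QilS is absent, so *haxK* is not transcribed.
So HaxK is not produced.
With no repressor bound, *fenE* is transcribed.
So FenE is produced and active.
No repressor is bound and FenE is active, so *kepD* is transcribed.
So KepD is produced and active.
With repressor KepD bound, *jovP* is not transcribed.
So JovP is not produced.
Required activator JovP is absent, so *torA* is not transcribed.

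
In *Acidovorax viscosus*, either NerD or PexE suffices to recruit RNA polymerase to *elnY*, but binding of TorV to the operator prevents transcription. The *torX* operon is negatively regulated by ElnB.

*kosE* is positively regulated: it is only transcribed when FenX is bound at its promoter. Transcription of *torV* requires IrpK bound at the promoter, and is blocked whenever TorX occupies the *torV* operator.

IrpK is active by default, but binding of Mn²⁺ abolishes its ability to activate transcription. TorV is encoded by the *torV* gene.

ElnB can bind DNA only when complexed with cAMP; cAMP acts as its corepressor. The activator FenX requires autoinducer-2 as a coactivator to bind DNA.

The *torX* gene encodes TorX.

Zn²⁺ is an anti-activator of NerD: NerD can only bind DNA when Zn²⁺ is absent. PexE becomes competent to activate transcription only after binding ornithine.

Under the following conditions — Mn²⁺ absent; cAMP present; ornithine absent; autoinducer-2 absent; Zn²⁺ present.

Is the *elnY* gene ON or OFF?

Mn²⁺ is absent, so IrpK is active.
cAMP is present, so ElnB is active.
With repressor ElnB bound, *torX* is not transcribed.
So TorX is not produced.
No repressor is bound and IrpK is active, so *torV* is transcribed.
So TorV is produced and active.
Zn²⁺ is present, so NerD is inactive.
Ornithine is absent, so PexE is inactive.
With repressor TorV bound, *elnY* is not transcribed.

OFF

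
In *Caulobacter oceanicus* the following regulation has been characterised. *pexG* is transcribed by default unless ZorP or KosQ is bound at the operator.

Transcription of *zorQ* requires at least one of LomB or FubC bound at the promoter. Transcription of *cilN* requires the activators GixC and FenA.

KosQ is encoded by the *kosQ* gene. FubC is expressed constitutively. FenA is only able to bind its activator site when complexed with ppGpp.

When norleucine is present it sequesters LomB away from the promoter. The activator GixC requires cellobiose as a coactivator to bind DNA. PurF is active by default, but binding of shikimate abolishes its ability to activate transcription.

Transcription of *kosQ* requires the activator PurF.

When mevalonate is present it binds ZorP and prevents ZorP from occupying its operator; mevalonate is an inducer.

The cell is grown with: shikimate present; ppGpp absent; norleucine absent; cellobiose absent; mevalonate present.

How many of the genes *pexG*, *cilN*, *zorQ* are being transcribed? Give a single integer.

2

Mevalonate is present, so ZorP is inactive.
Shikimate is present, so PurF is inactive.
Required activator PurF is absent, so *kosQ* is not transcribed.
So KosQ is not produced.
With no repressor bound, *pexG* is transcribed.
→ *pexG* is ON.
Cellobiose is absent, so GixC is inactive.
ppGpp is absent, so FenA is inactive.
Required activator GixC is absent, so *cilN* is not transcribed.
→ *cilN* is OFF.
Norleucine is absent, so LomB is active.
FubC is produced constitutively and is active.
Activator LomB is present, so *zorQ* is transcribed.
→ *zorQ* is ON.
2 of the 3 genes are transcribed.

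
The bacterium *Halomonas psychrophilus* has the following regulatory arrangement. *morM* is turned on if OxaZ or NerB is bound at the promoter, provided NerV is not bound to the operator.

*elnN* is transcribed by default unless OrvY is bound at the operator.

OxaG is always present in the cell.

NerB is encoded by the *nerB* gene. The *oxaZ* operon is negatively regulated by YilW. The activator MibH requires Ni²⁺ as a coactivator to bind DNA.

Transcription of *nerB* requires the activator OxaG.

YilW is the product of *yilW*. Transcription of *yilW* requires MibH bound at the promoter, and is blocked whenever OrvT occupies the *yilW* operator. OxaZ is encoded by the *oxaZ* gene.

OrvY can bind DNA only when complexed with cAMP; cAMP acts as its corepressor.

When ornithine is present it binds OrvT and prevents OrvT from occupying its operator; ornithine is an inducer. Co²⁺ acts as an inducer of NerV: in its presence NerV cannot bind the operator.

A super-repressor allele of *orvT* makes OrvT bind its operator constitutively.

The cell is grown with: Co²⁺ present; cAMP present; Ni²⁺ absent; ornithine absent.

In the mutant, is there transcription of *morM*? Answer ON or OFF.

Ni²⁺ is absent, so MibH is inactive.
OrvT is constitutively active in this strain.
With repressor OrvT bound, *yilW* is not transcribed.
So YilW is not produced.
With no repressor bound, *oxaZ* is transcribed.
So OxaZ is produced and active.
OxaG is produced constitutively and is active.
No repressor is bound and OxaG is active, so *nerB* is transcribed.
So NerB is produced and active.
Co²⁺ is present, so NerV is inactive.
Activator OxaZ is present, so *morM* is transcribed.

ON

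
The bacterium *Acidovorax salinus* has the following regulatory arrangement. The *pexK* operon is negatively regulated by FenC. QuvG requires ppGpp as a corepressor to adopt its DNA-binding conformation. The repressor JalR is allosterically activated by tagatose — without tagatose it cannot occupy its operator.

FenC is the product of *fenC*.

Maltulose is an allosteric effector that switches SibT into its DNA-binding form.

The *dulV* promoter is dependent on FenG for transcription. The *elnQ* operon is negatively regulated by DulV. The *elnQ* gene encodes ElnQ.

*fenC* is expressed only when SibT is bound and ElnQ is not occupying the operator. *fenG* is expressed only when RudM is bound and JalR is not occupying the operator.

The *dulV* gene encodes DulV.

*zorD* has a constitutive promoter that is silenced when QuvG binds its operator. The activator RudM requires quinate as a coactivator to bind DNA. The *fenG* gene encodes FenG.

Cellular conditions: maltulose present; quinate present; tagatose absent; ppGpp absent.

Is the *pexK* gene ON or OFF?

Quinate is present, so RudM is active.
Tagatose is absent, so JalR is inactive.
No repressor is bound and RudM is active, so *fenG* is transcribed.
So FenG is produced and active.
No repressor is bound and FenG is active, so *dulV* is transcribed.
So DulV is produced and active.
With repressor DulV bound, *elnQ* is not transcribed.
So ElnQ is not produced.
Maltulose is present, so SibT is active.
No repressor is bound and SibT is active, so *fenC* is transcribed.
So FenC is produced and active.
With repressor FenC bound, *pexK* is not transcribed.

OFF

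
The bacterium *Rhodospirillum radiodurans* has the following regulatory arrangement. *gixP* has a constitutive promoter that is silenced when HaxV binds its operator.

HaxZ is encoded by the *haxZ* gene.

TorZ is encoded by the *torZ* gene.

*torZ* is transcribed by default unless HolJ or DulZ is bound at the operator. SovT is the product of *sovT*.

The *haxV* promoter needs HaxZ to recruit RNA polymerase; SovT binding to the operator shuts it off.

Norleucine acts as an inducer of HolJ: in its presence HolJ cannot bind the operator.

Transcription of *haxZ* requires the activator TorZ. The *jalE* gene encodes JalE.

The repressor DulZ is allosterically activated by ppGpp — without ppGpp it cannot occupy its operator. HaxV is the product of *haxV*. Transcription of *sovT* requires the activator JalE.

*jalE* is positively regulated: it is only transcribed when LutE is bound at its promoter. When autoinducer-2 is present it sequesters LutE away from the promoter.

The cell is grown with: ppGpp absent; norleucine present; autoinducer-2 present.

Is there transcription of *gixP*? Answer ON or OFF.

Autoinducer-2 is present, so LutE is inactive.
Required activator LutE is absent, so *jalE* is not transcribed.
So JalE is not produced.
Required activator JalE is absent, so *sovT* is not transcribed.
So SovT is not produced.
Norleucine is present, so HolJ is inactive.
ppGpp is absent, so DulZ is inactive.
With no repressor bound, *torZ* is transcribed.
So TorZ is produced and active.
No repressor is bound and TorZ is active, so *haxZ* is transcribed.
So HaxZ is produced and active.
No repressor is bound and HaxZ is active, so *haxV* is transcribed.
So HaxV is produced and active.
With repressor HaxV bound, *gixP* is not transcribed.

OFF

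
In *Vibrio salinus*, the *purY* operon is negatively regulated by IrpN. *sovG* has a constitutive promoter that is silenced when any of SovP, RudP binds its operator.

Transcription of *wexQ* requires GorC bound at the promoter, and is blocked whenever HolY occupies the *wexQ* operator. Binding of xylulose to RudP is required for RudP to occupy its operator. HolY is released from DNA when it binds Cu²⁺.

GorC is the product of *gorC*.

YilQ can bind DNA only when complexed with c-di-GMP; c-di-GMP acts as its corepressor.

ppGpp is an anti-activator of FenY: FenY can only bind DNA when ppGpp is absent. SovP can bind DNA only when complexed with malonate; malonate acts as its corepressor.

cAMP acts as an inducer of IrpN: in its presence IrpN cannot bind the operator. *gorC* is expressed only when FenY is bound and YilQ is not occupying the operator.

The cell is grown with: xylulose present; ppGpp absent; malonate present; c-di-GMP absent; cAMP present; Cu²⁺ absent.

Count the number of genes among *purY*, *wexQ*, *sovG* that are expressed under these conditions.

cAMP is present, so IrpN is inactive.
With no repressor bound, *purY* is transcribed.
→ *purY* is ON.
c-di-GMP is absent, so YilQ is inactive.
ppGpp is absent, so FenY is active.
No repressor is bound and FenY is active, so *gorC* is transcribed.
So GorC is produced and active.
Cu²⁺ is absent, so HolY is active.
With repressor HolY bound, *wexQ* is not transcribed.
→ *wexQ* is OFF.
Malonate is present, so SovP is active.
Xylulose is present, so RudP is active.
With repressor SovP bound, *sovG* is not transcribed.
→ *sovG* is OFF.
1 of the 3 genes is transcribed.

1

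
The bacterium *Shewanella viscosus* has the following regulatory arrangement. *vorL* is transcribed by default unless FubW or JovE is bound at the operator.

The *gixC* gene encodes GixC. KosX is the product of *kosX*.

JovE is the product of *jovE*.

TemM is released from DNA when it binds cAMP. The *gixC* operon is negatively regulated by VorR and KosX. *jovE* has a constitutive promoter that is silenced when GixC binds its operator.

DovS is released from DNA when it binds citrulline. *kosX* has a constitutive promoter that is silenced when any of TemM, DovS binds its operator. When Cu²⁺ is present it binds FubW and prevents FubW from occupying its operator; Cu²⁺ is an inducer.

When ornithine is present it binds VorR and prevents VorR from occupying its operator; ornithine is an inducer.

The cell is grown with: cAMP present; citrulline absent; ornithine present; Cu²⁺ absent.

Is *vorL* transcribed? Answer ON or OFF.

Cu²⁺ is absent, so FubW is active.
Ornithine is present, so VorR is inactive.
cAMP is present, so TemM is inactive.
Citrulline is absent, so DovS is active.
With repressor DovS bound, *kosX* is not transcribed.
So KosX is not produced.
With no repressor bound, *gixC* is transcribed.
So GixC is produced and active.
With repressor GixC bound, *jovE* is not transcribed.
So JovE is not produced.
With repressor FubW bound, *vorL* is not transcribed.

OFF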